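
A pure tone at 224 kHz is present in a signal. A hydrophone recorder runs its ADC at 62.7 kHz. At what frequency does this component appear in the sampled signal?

224 kHz mod fs = 35.9 kHz.
35.9 kHz > fs/2 = 31.35 kHz, folds to fs − 35.9 kHz = 26.8 kHz.

26.8 kHz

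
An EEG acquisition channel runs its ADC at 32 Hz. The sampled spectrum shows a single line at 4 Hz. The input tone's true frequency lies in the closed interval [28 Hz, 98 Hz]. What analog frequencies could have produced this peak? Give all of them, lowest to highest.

28 Hz, 36 Hz, 60 Hz, 68 Hz, 92 Hz

Frequencies that alias to 4 Hz are k·fs ± 4 Hz for integer k ≥ 0.
k=0: 4 Hz.
k=1: 28 Hz, 36 Hz.
k=2: 60 Hz, 68 Hz.
k=3: 92 Hz, 100 Hz.
k=4: 124 Hz, 132 Hz.
Within [28 Hz, 98 Hz]: 28 Hz, 36 Hz, 60 Hz, 68 Hz, 92 Hz.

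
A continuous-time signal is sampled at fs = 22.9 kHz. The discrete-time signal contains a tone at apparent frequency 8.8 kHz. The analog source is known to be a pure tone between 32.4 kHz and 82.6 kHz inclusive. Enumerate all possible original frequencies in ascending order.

37 kHz, 54.6 kHz, 59.9 kHz, 77.5 kHz

Frequencies that alias to 8.8 kHz are k·fs ± 8.8 kHz for integer k ≥ 0.
k=0: 8.8 kHz.
k=1: 14.1 kHz, 31.7 kHz.
k=2: 37 kHz, 54.6 kHz.
k=3: 59.9 kHz, 77.5 kHz.
k=4: 82.8 kHz, 100.4 kHz.
Within [32.4 kHz, 82.6 kHz]: 37 kHz, 54.6 kHz, 59.9 kHz, 77.5 kHz.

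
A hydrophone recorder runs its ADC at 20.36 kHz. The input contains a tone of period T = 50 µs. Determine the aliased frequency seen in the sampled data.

0.36 kHz

T = 50 µs → f = 1/T = 20 kHz.
20 kHz > fs/2 = 10.18 kHz, folds to fs − 20 kHz = 0.36 kHz.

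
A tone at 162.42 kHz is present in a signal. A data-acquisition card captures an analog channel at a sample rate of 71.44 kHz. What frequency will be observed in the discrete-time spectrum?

19.54 kHz

162.42 kHz mod fs = 19.54 kHz.
19.54 kHz ≤ fs/2 = 35.72 kHz, appears at 19.54 kHz.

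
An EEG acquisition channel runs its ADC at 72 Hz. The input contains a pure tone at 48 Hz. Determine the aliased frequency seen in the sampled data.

48 Hz > fs/2 = 36 Hz, folds to fs − 48 Hz = 24 Hz.

24 Hz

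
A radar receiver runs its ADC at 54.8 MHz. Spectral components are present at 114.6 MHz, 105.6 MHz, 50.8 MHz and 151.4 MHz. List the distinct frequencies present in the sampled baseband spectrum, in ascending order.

4 MHz, 5 MHz, 13 MHz

fs/2 = 27.4 MHz.
114.6 MHz mod fs = 5 MHz.
5 MHz ≤ fs/2 = 27.4 MHz, appears at 5 MHz.
105.6 MHz mod fs = 50.8 MHz.
50.8 MHz > fs/2 = 27.4 MHz, folds to fs − 50.8 MHz = 4 MHz.
50.8 MHz > fs/2 = 27.4 MHz, folds to fs − 50.8 MHz = 4 MHz.
151.4 MHz mod fs = 41.8 MHz.
41.8 MHz > fs/2 = 27.4 MHz, folds to fs − 41.8 MHz = 13 MHz.
Distinct values: {4 MHz, 5 MHz, 13 MHz}.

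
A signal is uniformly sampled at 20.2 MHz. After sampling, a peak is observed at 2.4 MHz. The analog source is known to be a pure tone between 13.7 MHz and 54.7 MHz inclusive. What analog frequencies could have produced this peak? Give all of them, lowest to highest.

Frequencies that alias to 2.4 MHz are k·fs ± 2.4 MHz for integer k ≥ 0.
k=0: 2.4 MHz.
k=1: 17.8 MHz, 22.6 MHz.
k=2: 38 MHz, 42.8 MHz.
k=3: 58.2 MHz, 63 MHz.
Within [13.7 MHz, 54.7 MHz]: 17.8 MHz, 22.6 MHz, 38 MHz, 42.8 MHz.

17.8 MHz, 22.6 MHz, 38 MHz, 42.8 MHz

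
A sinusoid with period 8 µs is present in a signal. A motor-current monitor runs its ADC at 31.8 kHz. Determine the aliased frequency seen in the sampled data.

T = 8 µs → f = 1/T = 125 kHz.
125 kHz mod fs = 29.6 kHz.
29.6 kHz > fs/2 = 15.9 kHz, folds to fs − 29.6 kHz = 2.2 kHz.

2.2 kHz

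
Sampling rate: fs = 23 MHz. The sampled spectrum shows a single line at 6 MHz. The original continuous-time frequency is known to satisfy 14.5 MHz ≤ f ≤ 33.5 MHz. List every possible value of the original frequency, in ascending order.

Frequencies that alias to 6 MHz are k·fs ± 6 MHz for integer k ≥ 0.
k=0: 6 MHz.
k=1: 17 MHz, 29 MHz.
k=2: 40 MHz, 52 MHz.
Within [14.5 MHz, 33.5 MHz]: 17 MHz, 29 MHz.

17 MHz, 29 MHz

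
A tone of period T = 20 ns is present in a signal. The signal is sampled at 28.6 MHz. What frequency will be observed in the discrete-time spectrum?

T = 20 ns → f = 1/T = 50 MHz.
50 MHz mod fs = 21.4 MHz.
21.4 MHz > fs/2 = 14.3 MHz, folds to fs − 21.4 MHz = 7.2 MHz.

7.2 MHz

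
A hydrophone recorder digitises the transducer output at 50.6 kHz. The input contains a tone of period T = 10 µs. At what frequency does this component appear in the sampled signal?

1.2 kHz

T = 10 µs → f = 1/T = 100 kHz.
100 kHz mod fs = 49.4 kHz.
49.4 kHz > fs/2 = 25.3 kHz, folds to fs − 49.4 kHz = 1.2 kHz.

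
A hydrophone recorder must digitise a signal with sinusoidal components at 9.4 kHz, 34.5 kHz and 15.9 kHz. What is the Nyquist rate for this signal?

Highest-frequency component: 34.5 kHz.
Nyquist rate = 2 × 34.5 kHz = 69 kHz.

69 kHz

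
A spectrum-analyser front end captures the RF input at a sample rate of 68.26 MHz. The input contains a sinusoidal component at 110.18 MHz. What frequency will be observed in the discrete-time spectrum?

110.18 MHz mod fs = 41.92 MHz.
41.92 MHz > fs/2 = 34.13 MHz, folds to fs − 41.92 MHz = 26.34 MHz.

26.34 MHz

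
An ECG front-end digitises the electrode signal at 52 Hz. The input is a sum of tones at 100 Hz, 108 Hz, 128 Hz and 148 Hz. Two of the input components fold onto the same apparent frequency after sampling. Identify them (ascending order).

100 Hz, 108 Hz

fs/2 = 26 Hz.
100 Hz mod fs = 48 Hz.
48 Hz > fs/2 = 26 Hz, folds to fs − 48 Hz = 4 Hz.
108 Hz mod fs = 4 Hz.
4 Hz ≤ fs/2 = 26 Hz, appears at 4 Hz.
128 Hz mod fs = 24 Hz.
24 Hz ≤ fs/2 = 26 Hz, appears at 24 Hz.
148 Hz mod fs = 44 Hz.
44 Hz > fs/2 = 26 Hz, folds to fs − 44 Hz = 8 Hz.
100 Hz and 108 Hz both map to 4 Hz.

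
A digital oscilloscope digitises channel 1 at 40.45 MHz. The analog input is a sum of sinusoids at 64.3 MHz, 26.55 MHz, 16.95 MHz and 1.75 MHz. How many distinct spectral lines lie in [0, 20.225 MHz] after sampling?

fs/2 = 20.225 MHz.
64.3 MHz mod fs = 23.85 MHz.
23.85 MHz > fs/2 = 20.225 MHz, folds to fs − 23.85 MHz = 16.6 MHz.
26.55 MHz > fs/2 = 20.225 MHz, folds to fs − 26.55 MHz = 13.9 MHz.
16.95 MHz ≤ fs/2 = 20.225 MHz, passes unchanged.
1.75 MHz ≤ fs/2 = 20.225 MHz, passes unchanged.
Distinct values: {1.75 MHz, 13.9 MHz, 16.6 MHz, 16.95 MHz} → 4.

4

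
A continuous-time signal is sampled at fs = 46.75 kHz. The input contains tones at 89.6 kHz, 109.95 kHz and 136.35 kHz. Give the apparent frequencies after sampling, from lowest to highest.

3.9 kHz, 16.45 kHz

fs/2 = 23.375 kHz.
89.6 kHz mod fs = 42.85 kHz.
42.85 kHz > fs/2 = 23.375 kHz, folds to fs − 42.85 kHz = 3.9 kHz.
109.95 kHz mod fs = 16.45 kHz.
16.45 kHz ≤ fs/2 = 23.375 kHz, appears at 16.45 kHz.
136.35 kHz mod fs = 42.85 kHz.
42.85 kHz > fs/2 = 23.375 kHz, folds to fs − 42.85 kHz = 3.9 kHz.
Distinct values: {3.9 kHz, 16.45 kHz}.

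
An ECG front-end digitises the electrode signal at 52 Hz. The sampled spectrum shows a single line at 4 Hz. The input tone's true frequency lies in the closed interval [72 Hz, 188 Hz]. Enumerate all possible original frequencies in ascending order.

100 Hz, 108 Hz, 152 Hz, 160 Hz

Frequencies that alias to 4 Hz are k·fs ± 4 Hz for integer k ≥ 0.
k=0: 4 Hz.
k=1: 48 Hz, 56 Hz.
k=2: 100 Hz, 108 Hz.
k=3: 152 Hz, 160 Hz.
k=4: 204 Hz, 212 Hz.
Within [72 Hz, 188 Hz]: 100 Hz, 108 Hz, 152 Hz, 160 Hz.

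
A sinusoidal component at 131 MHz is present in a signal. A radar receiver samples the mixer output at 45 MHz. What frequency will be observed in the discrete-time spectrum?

4 MHz

131 MHz mod fs = 41 MHz.
41 MHz > fs/2 = 22.5 MHz, folds to fs − 41 MHz = 4 MHz.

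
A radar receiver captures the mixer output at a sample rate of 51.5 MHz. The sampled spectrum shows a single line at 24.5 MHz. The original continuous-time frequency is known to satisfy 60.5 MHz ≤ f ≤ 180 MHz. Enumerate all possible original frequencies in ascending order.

76 MHz, 78.5 MHz, 127.5 MHz, 130 MHz, 179 MHz

Frequencies that alias to 24.5 MHz are k·fs ± 24.5 MHz for integer k ≥ 0.
k=0: 24.5 MHz.
k=1: 27 MHz, 76 MHz.
k=2: 78.5 MHz, 127.5 MHz.
k=3: 130 MHz, 179 MHz.
k=4: 181.5 MHz, 230.5 MHz.
Within [60.5 MHz, 180 MHz]: 76 MHz, 78.5 MHz, 127.5 MHz, 130 MHz, 179 MHz.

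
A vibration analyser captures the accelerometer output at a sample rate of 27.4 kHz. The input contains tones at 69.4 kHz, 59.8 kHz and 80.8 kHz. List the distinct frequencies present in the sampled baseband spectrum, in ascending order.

fs/2 = 13.7 kHz.
69.4 kHz mod fs = 14.6 kHz.
14.6 kHz > fs/2 = 13.7 kHz, folds to fs − 14.6 kHz = 12.8 kHz.
59.8 kHz mod fs = 5 kHz.
5 kHz ≤ fs/2 = 13.7 kHz, appears at 5 kHz.
80.8 kHz mod fs = 26 kHz.
26 kHz > fs/2 = 13.7 kHz, folds to fs − 26 kHz = 1.4 kHz.
Distinct values: {1.4 kHz, 5 kHz, 12.8 kHz}.

1.4 kHz, 5 kHz, 12.8 kHz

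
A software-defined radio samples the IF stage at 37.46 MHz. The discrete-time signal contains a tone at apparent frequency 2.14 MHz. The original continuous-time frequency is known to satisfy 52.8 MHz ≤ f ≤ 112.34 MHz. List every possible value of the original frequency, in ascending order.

72.78 MHz, 77.06 MHz, 110.24 MHz

Frequencies that alias to 2.14 MHz are k·fs ± 2.14 MHz for integer k ≥ 0.
k=0: 2.14 MHz.
k=1: 35.32 MHz, 39.6 MHz.
k=2: 72.78 MHz, 77.06 MHz.
k=3: 110.24 MHz, 114.52 MHz.
k=4: 147.7 MHz, 151.98 MHz.
Within [52.8 MHz, 112.34 MHz]: 72.78 MHz, 77.06 MHz, 110.24 MHz.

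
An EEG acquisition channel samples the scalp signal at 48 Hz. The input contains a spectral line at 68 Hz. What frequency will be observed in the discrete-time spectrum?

68 Hz mod fs = 20 Hz.
20 Hz ≤ fs/2 = 24 Hz, appears at 20 Hz.

20 Hz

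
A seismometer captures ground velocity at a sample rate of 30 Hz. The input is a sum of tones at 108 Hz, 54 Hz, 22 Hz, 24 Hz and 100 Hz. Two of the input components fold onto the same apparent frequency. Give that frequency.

6 Hz

fs/2 = 15 Hz.
108 Hz mod fs = 18 Hz.
18 Hz > fs/2 = 15 Hz, folds to fs − 18 Hz = 12 Hz.
54 Hz mod fs = 24 Hz.
24 Hz > fs/2 = 15 Hz, folds to fs − 24 Hz = 6 Hz.
22 Hz > fs/2 = 15 Hz, folds to fs − 22 Hz = 8 Hz.
24 Hz > fs/2 = 15 Hz, folds to fs − 24 Hz = 6 Hz.
100 Hz mod fs = 10 Hz.
10 Hz ≤ fs/2 = 15 Hz, appears at 10 Hz.
24 Hz and 54 Hz both map to 6 Hz.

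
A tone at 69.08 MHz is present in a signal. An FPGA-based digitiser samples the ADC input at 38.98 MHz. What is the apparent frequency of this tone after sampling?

69.08 MHz mod fs = 30.1 MHz.
30.1 MHz > fs/2 = 19.49 MHz, folds to fs − 30.1 MHz = 8.88 MHz.

8.88 MHz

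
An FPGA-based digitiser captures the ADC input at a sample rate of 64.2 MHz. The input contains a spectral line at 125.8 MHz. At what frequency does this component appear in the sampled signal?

125.8 MHz mod fs = 61.6 MHz.
61.6 MHz > fs/2 = 32.1 MHz, folds to fs − 61.6 MHz = 2.6 MHz.

2.6 MHz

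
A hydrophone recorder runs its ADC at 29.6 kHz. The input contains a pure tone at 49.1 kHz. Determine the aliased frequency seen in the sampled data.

10.1 kHz

49.1 kHz mod fs = 19.5 kHz.
19.5 kHz > fs/2 = 14.8 kHz, folds to fs − 19.5 kHz = 10.1 kHz.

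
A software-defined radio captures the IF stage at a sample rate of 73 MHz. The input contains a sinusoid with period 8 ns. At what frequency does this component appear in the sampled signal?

21 MHz

T = 8 ns → f = 1/T = 125 MHz.
125 MHz mod fs = 52 MHz.
52 MHz > fs/2 = 36.5 MHz, folds to fs − 52 MHz = 21 MHz.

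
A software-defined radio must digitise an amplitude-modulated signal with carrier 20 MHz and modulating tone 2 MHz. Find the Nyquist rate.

44 MHz

AM sidebands sit at fc ± fm = 18 MHz and 22 MHz.
Highest-frequency component: 22 MHz.
Nyquist rate = 2 × 22 MHz = 44 MHz.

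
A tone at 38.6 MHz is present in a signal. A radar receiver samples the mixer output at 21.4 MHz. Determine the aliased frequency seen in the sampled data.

38.6 MHz mod fs = 17.2 MHz.
17.2 MHz > fs/2 = 10.7 MHz, folds to fs − 17.2 MHz = 4.2 MHz.

4.2 MHz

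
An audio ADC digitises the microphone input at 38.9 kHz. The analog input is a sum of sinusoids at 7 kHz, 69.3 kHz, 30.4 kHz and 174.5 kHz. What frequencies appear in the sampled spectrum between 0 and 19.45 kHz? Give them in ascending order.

7 kHz, 8.5 kHz, 18.9 kHz

fs/2 = 19.45 kHz.
7 kHz ≤ fs/2 = 19.45 kHz, passes unchanged.
69.3 kHz mod fs = 30.4 kHz.
30.4 kHz > fs/2 = 19.45 kHz, folds to fs − 30.4 kHz = 8.5 kHz.
30.4 kHz > fs/2 = 19.45 kHz, folds to fs − 30.4 kHz = 8.5 kHz.
174.5 kHz mod fs = 18.9 kHz.
18.9 kHz ≤ fs/2 = 19.45 kHz, appears at 18.9 kHz.
Distinct values: {7 kHz, 8.5 kHz, 18.9 kHz}.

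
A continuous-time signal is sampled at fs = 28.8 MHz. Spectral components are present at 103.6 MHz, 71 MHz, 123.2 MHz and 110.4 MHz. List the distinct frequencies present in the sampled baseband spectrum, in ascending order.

fs/2 = 14.4 MHz.
103.6 MHz mod fs = 17.2 MHz.
17.2 MHz > fs/2 = 14.4 MHz, folds to fs − 17.2 MHz = 11.6 MHz.
71 MHz mod fs = 13.4 MHz.
13.4 MHz ≤ fs/2 = 14.4 MHz, appears at 13.4 MHz.
123.2 MHz mod fs = 8 MHz.
8 MHz ≤ fs/2 = 14.4 MHz, appears at 8 MHz.
110.4 MHz mod fs = 24 MHz.
24 MHz > fs/2 = 14.4 MHz, folds to fs − 24 MHz = 4.8 MHz.
Distinct values: {4.8 MHz, 8 MHz, 11.6 MHz, 13.4 MHz}.

4.8 MHz, 8 MHz, 11.6 MHz, 13.4 MHz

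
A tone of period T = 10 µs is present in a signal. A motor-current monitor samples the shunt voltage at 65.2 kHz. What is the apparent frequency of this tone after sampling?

30.4 kHz

T = 10 µs → f = 1/T = 100 kHz.
100 kHz mod fs = 34.8 kHz.
34.8 kHz > fs/2 = 32.6 kHz, folds to fs − 34.8 kHz = 30.4 kHz.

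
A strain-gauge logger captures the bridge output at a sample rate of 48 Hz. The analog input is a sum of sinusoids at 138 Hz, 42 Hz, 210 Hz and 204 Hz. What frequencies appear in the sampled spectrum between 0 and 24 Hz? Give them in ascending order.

6 Hz, 12 Hz, 18 Hz

fs/2 = 24 Hz.
138 Hz mod fs = 42 Hz.
42 Hz > fs/2 = 24 Hz, folds to fs − 42 Hz = 6 Hz.
42 Hz > fs/2 = 24 Hz, folds to fs − 42 Hz = 6 Hz.
210 Hz mod fs = 18 Hz.
18 Hz ≤ fs/2 = 24 Hz, appears at 18 Hz.
204 Hz mod fs = 12 Hz.
12 Hz ≤ fs/2 = 24 Hz, appears at 12 Hz.
Distinct values: {6 Hz, 12 Hz, 18 Hz}.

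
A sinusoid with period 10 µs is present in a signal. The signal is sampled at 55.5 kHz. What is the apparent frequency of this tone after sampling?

11 kHz

T = 10 µs → f = 1/T = 100 kHz.
100 kHz mod fs = 44.5 kHz.
44.5 kHz > fs/2 = 27.75 kHz, folds to fs − 44.5 kHz = 11 kHz.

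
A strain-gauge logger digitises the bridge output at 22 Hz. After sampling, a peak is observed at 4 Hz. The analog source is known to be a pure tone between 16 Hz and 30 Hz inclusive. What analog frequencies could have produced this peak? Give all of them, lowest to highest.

18 Hz, 26 Hz

Frequencies that alias to 4 Hz are k·fs ± 4 Hz for integer k ≥ 0.
k=0: 4 Hz.
k=1: 18 Hz, 26 Hz.
k=2: 40 Hz, 48 Hz.
Within [16 Hz, 30 Hz]: 18 Hz, 26 Hz.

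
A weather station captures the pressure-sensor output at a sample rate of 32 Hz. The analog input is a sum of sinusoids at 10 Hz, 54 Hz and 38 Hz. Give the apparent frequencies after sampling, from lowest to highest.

fs/2 = 16 Hz.
10 Hz ≤ fs/2 = 16 Hz, passes unchanged.
54 Hz mod fs = 22 Hz.
22 Hz > fs/2 = 16 Hz, folds to fs − 22 Hz = 10 Hz.
38 Hz mod fs = 6 Hz.
6 Hz ≤ fs/2 = 16 Hz, appears at 6 Hz.
Distinct values: {6 Hz, 10 Hz}.

6 Hz, 10 Hz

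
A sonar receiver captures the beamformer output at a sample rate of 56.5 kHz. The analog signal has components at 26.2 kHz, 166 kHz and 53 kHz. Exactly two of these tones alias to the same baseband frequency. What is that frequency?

fs/2 = 28.25 kHz.
26.2 kHz ≤ fs/2 = 28.25 kHz, passes unchanged.
166 kHz mod fs = 53 kHz.
53 kHz > fs/2 = 28.25 kHz, folds to fs − 53 kHz = 3.5 kHz.
53 kHz > fs/2 = 28.25 kHz, folds to fs − 53 kHz = 3.5 kHz.
53 kHz and 166 kHz both map to 3.5 kHz.

3.5 kHz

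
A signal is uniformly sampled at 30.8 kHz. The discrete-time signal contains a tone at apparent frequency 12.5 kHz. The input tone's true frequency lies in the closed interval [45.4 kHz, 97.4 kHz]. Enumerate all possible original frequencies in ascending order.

49.1 kHz, 74.1 kHz, 79.9 kHz

Frequencies that alias to 12.5 kHz are k·fs ± 12.5 kHz for integer k ≥ 0.
k=0: 12.5 kHz.
k=1: 18.3 kHz, 43.3 kHz.
k=2: 49.1 kHz, 74.1 kHz.
k=3: 79.9 kHz, 104.9 kHz.
k=4: 110.7 kHz, 135.7 kHz.
Within [45.4 kHz, 97.4 kHz]: 49.1 kHz, 74.1 kHz, 79.9 kHz.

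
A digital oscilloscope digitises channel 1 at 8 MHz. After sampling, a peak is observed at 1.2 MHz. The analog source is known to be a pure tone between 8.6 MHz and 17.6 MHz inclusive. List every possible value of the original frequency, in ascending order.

Frequencies that alias to 1.2 MHz are k·fs ± 1.2 MHz for integer k ≥ 0.
k=0: 1.2 MHz.
k=1: 6.8 MHz, 9.2 MHz.
k=2: 14.8 MHz, 17.2 MHz.
k=3: 22.8 MHz, 25.2 MHz.
Within [8.6 MHz, 17.6 MHz]: 9.2 MHz, 14.8 MHz, 17.2 MHz.

9.2 MHz, 14.8 MHz, 17.2 MHz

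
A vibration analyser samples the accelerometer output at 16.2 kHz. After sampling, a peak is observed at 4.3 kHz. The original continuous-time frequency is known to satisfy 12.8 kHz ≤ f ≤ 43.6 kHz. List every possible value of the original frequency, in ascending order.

Frequencies that alias to 4.3 kHz are k·fs ± 4.3 kHz for integer k ≥ 0.
k=0: 4.3 kHz.
k=1: 11.9 kHz, 20.5 kHz.
k=2: 28.1 kHz, 36.7 kHz.
k=3: 44.3 kHz, 52.9 kHz.
Within [12.8 kHz, 43.6 kHz]: 20.5 kHz, 28.1 kHz, 36.7 kHz.

20.5 kHz, 28.1 kHz, 36.7 kHz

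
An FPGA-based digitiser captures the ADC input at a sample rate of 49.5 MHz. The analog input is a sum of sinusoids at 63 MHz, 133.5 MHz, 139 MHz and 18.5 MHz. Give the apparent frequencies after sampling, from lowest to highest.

9.5 MHz, 13.5 MHz, 15 MHz, 18.5 MHz

fs/2 = 24.75 MHz.
63 MHz mod fs = 13.5 MHz.
13.5 MHz ≤ fs/2 = 24.75 MHz, appears at 13.5 MHz.
133.5 MHz mod fs = 34.5 MHz.
34.5 MHz > fs/2 = 24.75 MHz, folds to fs − 34.5 MHz = 15 MHz.
139 MHz mod fs = 40 MHz.
40 MHz > fs/2 = 24.75 MHz, folds to fs − 40 MHz = 9.5 MHz.
18.5 MHz ≤ fs/2 = 24.75 MHz, passes unchanged.
Distinct values: {9.5 MHz, 13.5 MHz, 15 MHz, 18.5 MHz}.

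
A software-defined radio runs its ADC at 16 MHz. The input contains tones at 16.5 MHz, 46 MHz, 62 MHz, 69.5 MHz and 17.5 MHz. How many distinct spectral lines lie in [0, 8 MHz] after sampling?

fs/2 = 8 MHz.
16.5 MHz mod fs = 0.5 MHz.
0.5 MHz ≤ fs/2 = 8 MHz, appears at 0.5 MHz.
46 MHz mod fs = 14 MHz.
14 MHz > fs/2 = 8 MHz, folds to fs − 14 MHz = 2 MHz.
62 MHz mod fs = 14 MHz.
14 MHz > fs/2 = 8 MHz, folds to fs − 14 MHz = 2 MHz.
69.5 MHz mod fs = 5.5 MHz.
5.5 MHz ≤ fs/2 = 8 MHz, appears at 5.5 MHz.
17.5 MHz mod fs = 1.5 MHz.
1.5 MHz ≤ fs/2 = 8 MHz, appears at 1.5 MHz.
Distinct values: {0.5 MHz, 1.5 MHz, 2 MHz, 5.5 MHz} → 4.

4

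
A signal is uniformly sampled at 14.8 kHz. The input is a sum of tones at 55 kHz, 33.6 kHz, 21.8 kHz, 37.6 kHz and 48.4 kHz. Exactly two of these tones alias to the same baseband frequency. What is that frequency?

fs/2 = 7.4 kHz.
55 kHz mod fs = 10.6 kHz.
10.6 kHz > fs/2 = 7.4 kHz, folds to fs − 10.6 kHz = 4.2 kHz.
33.6 kHz mod fs = 4 kHz.
4 kHz ≤ fs/2 = 7.4 kHz, appears at 4 kHz.
21.8 kHz mod fs = 7 kHz.
7 kHz ≤ fs/2 = 7.4 kHz, appears at 7 kHz.
37.6 kHz mod fs = 8 kHz.
8 kHz > fs/2 = 7.4 kHz, folds to fs − 8 kHz = 6.8 kHz.
48.4 kHz mod fs = 4 kHz.
4 kHz ≤ fs/2 = 7.4 kHz, appears at 4 kHz.
33.6 kHz and 48.4 kHz both map to 4 kHz.

4 kHz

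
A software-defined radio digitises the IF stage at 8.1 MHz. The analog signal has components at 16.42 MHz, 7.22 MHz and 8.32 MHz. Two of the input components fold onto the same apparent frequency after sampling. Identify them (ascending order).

fs/2 = 4.05 MHz.
16.42 MHz mod fs = 0.22 MHz.
0.22 MHz ≤ fs/2 = 4.05 MHz, appears at 0.22 MHz.
7.22 MHz > fs/2 = 4.05 MHz, folds to fs − 7.22 MHz = 0.88 MHz.
8.32 MHz mod fs = 0.22 MHz.
0.22 MHz ≤ fs/2 = 4.05 MHz, appears at 0.22 MHz.
8.32 MHz and 16.42 MHz both map to 0.22 MHz.

8.32 MHz, 16.42 MHz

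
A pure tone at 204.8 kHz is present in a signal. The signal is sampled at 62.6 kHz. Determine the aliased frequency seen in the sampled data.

17 kHz

204.8 kHz mod fs = 17 kHz.
17 kHz ≤ fs/2 = 31.3 kHz, appears at 17 kHz.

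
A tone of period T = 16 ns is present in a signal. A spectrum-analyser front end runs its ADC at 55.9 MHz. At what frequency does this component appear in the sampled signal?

6.6 MHz

T = 16 ns → f = 1/T = 62.5 MHz.
62.5 MHz mod fs = 6.6 MHz.
6.6 MHz ≤ fs/2 = 27.95 MHz, appears at 6.6 MHz.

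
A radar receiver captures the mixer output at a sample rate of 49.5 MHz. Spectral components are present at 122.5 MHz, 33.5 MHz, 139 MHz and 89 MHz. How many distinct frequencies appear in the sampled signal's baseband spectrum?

4

fs/2 = 24.75 MHz.
122.5 MHz mod fs = 23.5 MHz.
23.5 MHz ≤ fs/2 = 24.75 MHz, appears at 23.5 MHz.
33.5 MHz > fs/2 = 24.75 MHz, folds to fs − 33.5 MHz = 16 MHz.
139 MHz mod fs = 40 MHz.
40 MHz > fs/2 = 24.75 MHz, folds to fs − 40 MHz = 9.5 MHz.
89 MHz mod fs = 39.5 MHz.
39.5 MHz > fs/2 = 24.75 MHz, folds to fs − 39.5 MHz = 10 MHz.
Distinct values: {9.5 MHz, 10 MHz, 16 MHz, 23.5 MHz} → 4.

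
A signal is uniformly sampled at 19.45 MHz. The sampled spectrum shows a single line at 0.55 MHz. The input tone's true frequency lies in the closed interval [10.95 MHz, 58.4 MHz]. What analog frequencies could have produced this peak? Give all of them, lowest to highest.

18.9 MHz, 20 MHz, 38.35 MHz, 39.45 MHz, 57.8 MHz

Frequencies that alias to 0.55 MHz are k·fs ± 0.55 MHz for integer k ≥ 0.
k=0: 0.55 MHz.
k=1: 18.9 MHz, 20 MHz.
k=2: 38.35 MHz, 39.45 MHz.
k=3: 57.8 MHz, 58.9 MHz.
k=4: 77.25 MHz, 78.35 MHz.
Within [10.95 MHz, 58.4 MHz]: 18.9 MHz, 20 MHz, 38.35 MHz, 39.45 MHz, 57.8 MHz.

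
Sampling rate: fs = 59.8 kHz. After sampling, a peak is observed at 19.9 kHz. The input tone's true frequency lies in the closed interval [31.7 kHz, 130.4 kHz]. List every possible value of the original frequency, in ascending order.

Frequencies that alias to 19.9 kHz are k·fs ± 19.9 kHz for integer k ≥ 0.
k=0: 19.9 kHz.
k=1: 39.9 kHz, 79.7 kHz.
k=2: 99.7 kHz, 139.5 kHz.
k=3: 159.5 kHz, 199.3 kHz.
Within [31.7 kHz, 130.4 kHz]: 39.9 kHz, 79.7 kHz, 99.7 kHz.

39.9 kHz, 79.7 kHz, 99.7 kHz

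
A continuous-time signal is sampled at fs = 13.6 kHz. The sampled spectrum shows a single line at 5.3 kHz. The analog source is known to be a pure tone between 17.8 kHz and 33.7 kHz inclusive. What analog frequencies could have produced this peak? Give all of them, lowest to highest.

18.9 kHz, 21.9 kHz, 32.5 kHz

Frequencies that alias to 5.3 kHz are k·fs ± 5.3 kHz for integer k ≥ 0.
k=0: 5.3 kHz.
k=1: 8.3 kHz, 18.9 kHz.
k=2: 21.9 kHz, 32.5 kHz.
k=3: 35.5 kHz, 46.1 kHz.
Within [17.8 kHz, 33.7 kHz]: 18.9 kHz, 21.9 kHz, 32.5 kHz.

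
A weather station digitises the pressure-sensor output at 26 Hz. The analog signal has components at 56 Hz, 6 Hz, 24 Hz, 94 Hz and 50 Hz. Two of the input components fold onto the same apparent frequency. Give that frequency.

2 Hz

fs/2 = 13 Hz.
56 Hz mod fs = 4 Hz.
4 Hz ≤ fs/2 = 13 Hz, appears at 4 Hz.
6 Hz ≤ fs/2 = 13 Hz, passes unchanged.
24 Hz > fs/2 = 13 Hz, folds to fs − 24 Hz = 2 Hz.
94 Hz mod fs = 16 Hz.
16 Hz > fs/2 = 13 Hz, folds to fs − 16 Hz = 10 Hz.
50 Hz mod fs = 24 Hz.
24 Hz > fs/2 = 13 Hz, folds to fs − 24 Hz = 2 Hz.
24 Hz and 50 Hz both map to 2 Hz.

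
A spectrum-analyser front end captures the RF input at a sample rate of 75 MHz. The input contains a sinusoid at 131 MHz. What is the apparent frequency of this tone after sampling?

131 MHz mod fs = 56 MHz.
56 MHz > fs/2 = 37.5 MHz, folds to fs − 56 MHz = 19 MHz.

19 MHz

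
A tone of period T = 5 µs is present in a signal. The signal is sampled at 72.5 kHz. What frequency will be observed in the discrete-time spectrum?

T = 5 µs → f = 1/T = 200 kHz.
200 kHz mod fs = 55 kHz.
55 kHz > fs/2 = 36.25 kHz, folds to fs − 55 kHz = 17.5 kHz.

17.5 kHz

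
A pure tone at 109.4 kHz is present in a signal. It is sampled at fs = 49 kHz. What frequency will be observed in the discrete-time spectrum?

11.4 kHz

109.4 kHz mod fs = 11.4 kHz.
11.4 kHz ≤ fs/2 = 24.5 kHz, appears at 11.4 kHz.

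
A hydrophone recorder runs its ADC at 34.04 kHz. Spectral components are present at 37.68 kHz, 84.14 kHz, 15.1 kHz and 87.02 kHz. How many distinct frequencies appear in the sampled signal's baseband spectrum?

fs/2 = 17.02 kHz.
37.68 kHz mod fs = 3.64 kHz.
3.64 kHz ≤ fs/2 = 17.02 kHz, appears at 3.64 kHz.
84.14 kHz mod fs = 16.06 kHz.
16.06 kHz ≤ fs/2 = 17.02 kHz, appears at 16.06 kHz.
15.1 kHz ≤ fs/2 = 17.02 kHz, passes unchanged.
87.02 kHz mod fs = 18.94 kHz.
18.94 kHz > fs/2 = 17.02 kHz, folds to fs − 18.94 kHz = 15.1 kHz.
Distinct values: {3.64 kHz, 15.1 kHz, 16.06 kHz} → 3.

3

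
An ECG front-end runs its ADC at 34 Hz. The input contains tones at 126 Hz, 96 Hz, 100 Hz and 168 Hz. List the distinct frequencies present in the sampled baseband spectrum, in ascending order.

fs/2 = 17 Hz.
126 Hz mod fs = 24 Hz.
24 Hz > fs/2 = 17 Hz, folds to fs − 24 Hz = 10 Hz.
96 Hz mod fs = 28 Hz.
28 Hz > fs/2 = 17 Hz, folds to fs − 28 Hz = 6 Hz.
100 Hz mod fs = 32 Hz.
32 Hz > fs/2 = 17 Hz, folds to fs − 32 Hz = 2 Hz.
168 Hz mod fs = 32 Hz.
32 Hz > fs/2 = 17 Hz, folds to fs − 32 Hz = 2 Hz.
Distinct values: {2 Hz, 6 Hz, 10 Hz}.

2 Hz, 6 Hz, 10 Hz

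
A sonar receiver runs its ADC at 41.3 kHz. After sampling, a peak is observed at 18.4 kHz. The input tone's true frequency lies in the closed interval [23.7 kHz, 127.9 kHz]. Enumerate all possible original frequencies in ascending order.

59.7 kHz, 64.2 kHz, 101 kHz, 105.5 kHz

Frequencies that alias to 18.4 kHz are k·fs ± 18.4 kHz for integer k ≥ 0.
k=0: 18.4 kHz.
k=1: 22.9 kHz, 59.7 kHz.
k=2: 64.2 kHz, 101 kHz.
k=3: 105.5 kHz, 142.3 kHz.
k=4: 146.8 kHz, 183.6 kHz.
Within [23.7 kHz, 127.9 kHz]: 59.7 kHz, 64.2 kHz, 101 kHz, 105.5 kHz.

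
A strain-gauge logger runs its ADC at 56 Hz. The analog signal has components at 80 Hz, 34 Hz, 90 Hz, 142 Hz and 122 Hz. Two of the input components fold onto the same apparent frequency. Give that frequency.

22 Hz

fs/2 = 28 Hz.
80 Hz mod fs = 24 Hz.
24 Hz ≤ fs/2 = 28 Hz, appears at 24 Hz.
34 Hz > fs/2 = 28 Hz, folds to fs − 34 Hz = 22 Hz.
90 Hz mod fs = 34 Hz.
34 Hz > fs/2 = 28 Hz, folds to fs − 34 Hz = 22 Hz.
142 Hz mod fs = 30 Hz.
30 Hz > fs/2 = 28 Hz, folds to fs − 30 Hz = 26 Hz.
122 Hz mod fs = 10 Hz.
10 Hz ≤ fs/2 = 28 Hz, appears at 10 Hz.
34 Hz and 90 Hz both map to 22 Hz.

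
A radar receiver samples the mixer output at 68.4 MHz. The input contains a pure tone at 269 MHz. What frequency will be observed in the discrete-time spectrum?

269 MHz mod fs = 63.8 MHz.
63.8 MHz > fs/2 = 34.2 MHz, folds to fs − 63.8 MHz = 4.6 MHz.

4.6 MHz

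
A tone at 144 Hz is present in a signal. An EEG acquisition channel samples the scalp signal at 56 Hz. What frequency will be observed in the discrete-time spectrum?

144 Hz mod fs = 32 Hz.
32 Hz > fs/2 = 28 Hz, folds to fs − 32 Hz = 24 Hz.

24 Hz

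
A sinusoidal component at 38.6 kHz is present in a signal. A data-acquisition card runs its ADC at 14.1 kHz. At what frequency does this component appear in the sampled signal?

3.7 kHz

38.6 kHz mod fs = 10.4 kHz.
10.4 kHz > fs/2 = 7.05 kHz, folds to fs − 10.4 kHz = 3.7 kHz.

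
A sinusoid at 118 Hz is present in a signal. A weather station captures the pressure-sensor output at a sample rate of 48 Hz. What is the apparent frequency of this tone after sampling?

22 Hz

118 Hz mod fs = 22 Hz.
22 Hz ≤ fs/2 = 24 Hz, appears at 22 Hz.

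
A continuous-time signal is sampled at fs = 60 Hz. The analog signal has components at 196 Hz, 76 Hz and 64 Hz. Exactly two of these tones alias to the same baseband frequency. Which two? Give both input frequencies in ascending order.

fs/2 = 30 Hz.
196 Hz mod fs = 16 Hz.
16 Hz ≤ fs/2 = 30 Hz, appears at 16 Hz.
76 Hz mod fs = 16 Hz.
16 Hz ≤ fs/2 = 30 Hz, appears at 16 Hz.
64 Hz mod fs = 4 Hz.
4 Hz ≤ fs/2 = 30 Hz, appears at 4 Hz.
76 Hz and 196 Hz both map to 16 Hz.

76 Hz, 196 Hz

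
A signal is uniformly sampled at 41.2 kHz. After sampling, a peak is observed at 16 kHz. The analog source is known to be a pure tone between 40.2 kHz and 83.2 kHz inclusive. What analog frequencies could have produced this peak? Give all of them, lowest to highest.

Frequencies that alias to 16 kHz are k·fs ± 16 kHz for integer k ≥ 0.
k=0: 16 kHz.
k=1: 25.2 kHz, 57.2 kHz.
k=2: 66.4 kHz, 98.4 kHz.
k=3: 107.6 kHz, 139.6 kHz.
Within [40.2 kHz, 83.2 kHz]: 57.2 kHz, 66.4 kHz.

57.2 kHz, 66.4 kHz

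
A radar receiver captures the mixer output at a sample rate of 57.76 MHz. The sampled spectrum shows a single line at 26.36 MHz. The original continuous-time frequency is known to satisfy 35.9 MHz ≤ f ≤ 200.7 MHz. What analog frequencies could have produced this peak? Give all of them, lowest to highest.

84.12 MHz, 89.16 MHz, 141.88 MHz, 146.92 MHz, 199.64 MHz

Frequencies that alias to 26.36 MHz are k·fs ± 26.36 MHz for integer k ≥ 0.
k=0: 26.36 MHz.
k=1: 31.4 MHz, 84.12 MHz.
k=2: 89.16 MHz, 141.88 MHz.
k=3: 146.92 MHz, 199.64 MHz.
k=4: 204.68 MHz, 257.4 MHz.
Within [35.9 MHz, 200.7 MHz]: 84.12 MHz, 89.16 MHz, 141.88 MHz, 146.92 MHz, 199.64 MHz.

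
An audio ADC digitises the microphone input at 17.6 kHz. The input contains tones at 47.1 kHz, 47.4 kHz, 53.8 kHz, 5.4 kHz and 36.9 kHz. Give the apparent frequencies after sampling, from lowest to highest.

1 kHz, 1.7 kHz, 5.4 kHz, 5.7 kHz

fs/2 = 8.8 kHz.
47.1 kHz mod fs = 11.9 kHz.
11.9 kHz > fs/2 = 8.8 kHz, folds to fs − 11.9 kHz = 5.7 kHz.
47.4 kHz mod fs = 12.2 kHz.
12.2 kHz > fs/2 = 8.8 kHz, folds to fs − 12.2 kHz = 5.4 kHz.
53.8 kHz mod fs = 1 kHz.
1 kHz ≤ fs/2 = 8.8 kHz, appears at 1 kHz.
5.4 kHz ≤ fs/2 = 8.8 kHz, passes unchanged.
36.9 kHz mod fs = 1.7 kHz.
1.7 kHz ≤ fs/2 = 8.8 kHz, appears at 1.7 kHz.
Distinct values: {1 kHz, 1.7 kHz, 5.4 kHz, 5.7 kHz}.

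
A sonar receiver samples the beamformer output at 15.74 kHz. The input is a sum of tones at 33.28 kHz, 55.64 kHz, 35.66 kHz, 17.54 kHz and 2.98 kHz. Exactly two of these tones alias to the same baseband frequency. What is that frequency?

fs/2 = 7.87 kHz.
33.28 kHz mod fs = 1.8 kHz.
1.8 kHz ≤ fs/2 = 7.87 kHz, appears at 1.8 kHz.
55.64 kHz mod fs = 8.42 kHz.
8.42 kHz > fs/2 = 7.87 kHz, folds to fs − 8.42 kHz = 7.32 kHz.
35.66 kHz mod fs = 4.18 kHz.
4.18 kHz ≤ fs/2 = 7.87 kHz, appears at 4.18 kHz.
17.54 kHz mod fs = 1.8 kHz.
1.8 kHz ≤ fs/2 = 7.87 kHz, appears at 1.8 kHz.
2.98 kHz ≤ fs/2 = 7.87 kHz, passes unchanged.
17.54 kHz and 33.28 kHz both map to 1.8 kHz.

1.8 kHz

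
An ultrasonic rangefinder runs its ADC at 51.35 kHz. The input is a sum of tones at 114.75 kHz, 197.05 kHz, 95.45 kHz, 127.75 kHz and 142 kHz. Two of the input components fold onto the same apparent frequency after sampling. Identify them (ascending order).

114.75 kHz, 142 kHz

fs/2 = 25.675 kHz.
114.75 kHz mod fs = 12.05 kHz.
12.05 kHz ≤ fs/2 = 25.675 kHz, appears at 12.05 kHz.
197.05 kHz mod fs = 43 kHz.
43 kHz > fs/2 = 25.675 kHz, folds to fs − 43 kHz = 8.35 kHz.
95.45 kHz mod fs = 44.1 kHz.
44.1 kHz > fs/2 = 25.675 kHz, folds to fs − 44.1 kHz = 7.25 kHz.
127.75 kHz mod fs = 25.05 kHz.
25.05 kHz ≤ fs/2 = 25.675 kHz, appears at 25.05 kHz.
142 kHz mod fs = 39.3 kHz.
39.3 kHz > fs/2 = 25.675 kHz, folds to fs − 39.3 kHz = 12.05 kHz.
114.75 kHz and 142 kHz both map to 12.05 kHz.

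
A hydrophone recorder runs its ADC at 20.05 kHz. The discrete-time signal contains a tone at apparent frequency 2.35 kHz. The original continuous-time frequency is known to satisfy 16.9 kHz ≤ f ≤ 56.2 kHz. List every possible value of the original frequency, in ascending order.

Frequencies that alias to 2.35 kHz are k·fs ± 2.35 kHz for integer k ≥ 0.
k=0: 2.35 kHz.
k=1: 17.7 kHz, 22.4 kHz.
k=2: 37.75 kHz, 42.45 kHz.
k=3: 57.8 kHz, 62.5 kHz.
Within [16.9 kHz, 56.2 kHz]: 17.7 kHz, 22.4 kHz, 37.75 kHz, 42.45 kHz.

17.7 kHz, 22.4 kHz, 37.75 kHz, 42.45 kHz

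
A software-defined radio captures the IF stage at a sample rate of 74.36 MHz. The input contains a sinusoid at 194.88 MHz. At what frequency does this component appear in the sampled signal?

194.88 MHz mod fs = 46.16 MHz.
46.16 MHz > fs/2 = 37.18 MHz, folds to fs − 46.16 MHz = 28.2 MHz.

28.2 MHz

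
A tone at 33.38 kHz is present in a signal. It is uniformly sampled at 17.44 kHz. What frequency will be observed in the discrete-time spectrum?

1.5 kHz

33.38 kHz mod fs = 15.94 kHz.
15.94 kHz > fs/2 = 8.72 kHz, folds to fs − 15.94 kHz = 1.5 kHz.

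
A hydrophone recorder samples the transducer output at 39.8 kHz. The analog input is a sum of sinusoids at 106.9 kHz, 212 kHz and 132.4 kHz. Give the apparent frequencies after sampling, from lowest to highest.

12.5 kHz, 13 kHz

fs/2 = 19.9 kHz.
106.9 kHz mod fs = 27.3 kHz.
27.3 kHz > fs/2 = 19.9 kHz, folds to fs − 27.3 kHz = 12.5 kHz.
212 kHz mod fs = 13 kHz.
13 kHz ≤ fs/2 = 19.9 kHz, appears at 13 kHz.
132.4 kHz mod fs = 13 kHz.
13 kHz ≤ fs/2 = 19.9 kHz, appears at 13 kHz.
Distinct values: {12.5 kHz, 13 kHz}.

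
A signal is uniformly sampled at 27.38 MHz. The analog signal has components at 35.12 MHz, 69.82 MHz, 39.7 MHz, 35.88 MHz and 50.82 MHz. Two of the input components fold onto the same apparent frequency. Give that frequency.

12.32 MHz

fs/2 = 13.69 MHz.
35.12 MHz mod fs = 7.74 MHz.
7.74 MHz ≤ fs/2 = 13.69 MHz, appears at 7.74 MHz.
69.82 MHz mod fs = 15.06 MHz.
15.06 MHz > fs/2 = 13.69 MHz, folds to fs − 15.06 MHz = 12.32 MHz.
39.7 MHz mod fs = 12.32 MHz.
12.32 MHz ≤ fs/2 = 13.69 MHz, appears at 12.32 MHz.
35.88 MHz mod fs = 8.5 MHz.
8.5 MHz ≤ fs/2 = 13.69 MHz, appears at 8.5 MHz.
50.82 MHz mod fs = 23.44 MHz.
23.44 MHz > fs/2 = 13.69 MHz, folds to fs − 23.44 MHz = 3.94 MHz.
39.7 MHz and 69.82 MHz both map to 12.32 MHz.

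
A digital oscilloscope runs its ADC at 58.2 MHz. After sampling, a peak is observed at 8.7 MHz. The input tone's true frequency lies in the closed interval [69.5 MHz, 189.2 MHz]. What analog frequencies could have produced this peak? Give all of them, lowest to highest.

Frequencies that alias to 8.7 MHz are k·fs ± 8.7 MHz for integer k ≥ 0.
k=0: 8.7 MHz.
k=1: 49.5 MHz, 66.9 MHz.
k=2: 107.7 MHz, 125.1 MHz.
k=3: 165.9 MHz, 183.3 MHz.
k=4: 224.1 MHz, 241.5 MHz.
Within [69.5 MHz, 189.2 MHz]: 107.7 MHz, 125.1 MHz, 165.9 MHz, 183.3 MHz.

107.7 MHz, 125.1 MHz, 165.9 MHz, 183.3 MHz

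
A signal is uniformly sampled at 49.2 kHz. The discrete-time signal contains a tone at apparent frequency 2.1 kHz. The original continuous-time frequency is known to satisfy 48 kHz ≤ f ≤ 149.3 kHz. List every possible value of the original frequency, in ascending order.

51.3 kHz, 96.3 kHz, 100.5 kHz, 145.5 kHz

Frequencies that alias to 2.1 kHz are k·fs ± 2.1 kHz for integer k ≥ 0.
k=0: 2.1 kHz.
k=1: 47.1 kHz, 51.3 kHz.
k=2: 96.3 kHz, 100.5 kHz.
k=3: 145.5 kHz, 149.7 kHz.
k=4: 194.7 kHz, 198.9 kHz.
Within [48 kHz, 149.3 kHz]: 51.3 kHz, 96.3 kHz, 100.5 kHz, 145.5 kHz.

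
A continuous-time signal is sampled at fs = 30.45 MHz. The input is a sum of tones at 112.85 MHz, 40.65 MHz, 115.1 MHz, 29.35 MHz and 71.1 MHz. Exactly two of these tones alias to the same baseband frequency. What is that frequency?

10.2 MHz

fs/2 = 15.225 MHz.
112.85 MHz mod fs = 21.5 MHz.
21.5 MHz > fs/2 = 15.225 MHz, folds to fs − 21.5 MHz = 8.95 MHz.
40.65 MHz mod fs = 10.2 MHz.
10.2 MHz ≤ fs/2 = 15.225 MHz, appears at 10.2 MHz.
115.1 MHz mod fs = 23.75 MHz.
23.75 MHz > fs/2 = 15.225 MHz, folds to fs − 23.75 MHz = 6.7 MHz.
29.35 MHz > fs/2 = 15.225 MHz, folds to fs − 29.35 MHz = 1.1 MHz.
71.1 MHz mod fs = 10.2 MHz.
10.2 MHz ≤ fs/2 = 15.225 MHz, appears at 10.2 MHz.
40.65 MHz and 71.1 MHz both map to 10.2 MHz.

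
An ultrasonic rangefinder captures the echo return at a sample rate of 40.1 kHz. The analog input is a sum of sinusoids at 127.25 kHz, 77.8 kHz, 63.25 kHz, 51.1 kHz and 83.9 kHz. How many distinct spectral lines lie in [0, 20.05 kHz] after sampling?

5

fs/2 = 20.05 kHz.
127.25 kHz mod fs = 6.95 kHz.
6.95 kHz ≤ fs/2 = 20.05 kHz, appears at 6.95 kHz.
77.8 kHz mod fs = 37.7 kHz.
37.7 kHz > fs/2 = 20.05 kHz, folds to fs − 37.7 kHz = 2.4 kHz.
63.25 kHz mod fs = 23.15 kHz.
23.15 kHz > fs/2 = 20.05 kHz, folds to fs − 23.15 kHz = 16.95 kHz.
51.1 kHz mod fs = 11 kHz.
11 kHz ≤ fs/2 = 20.05 kHz, appears at 11 kHz.
83.9 kHz mod fs = 3.7 kHz.
3.7 kHz ≤ fs/2 = 20.05 kHz, appears at 3.7 kHz.
Distinct values: {2.4 kHz, 3.7 kHz, 6.95 kHz, 11 kHz, 16.95 kHz} → 5.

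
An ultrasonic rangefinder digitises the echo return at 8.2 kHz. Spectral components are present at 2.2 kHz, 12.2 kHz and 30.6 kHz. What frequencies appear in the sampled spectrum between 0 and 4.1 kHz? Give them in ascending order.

2.2 kHz, 4 kHz

fs/2 = 4.1 kHz.
2.2 kHz ≤ fs/2 = 4.1 kHz, passes unchanged.
12.2 kHz mod fs = 4 kHz.
4 kHz ≤ fs/2 = 4.1 kHz, appears at 4 kHz.
30.6 kHz mod fs = 6 kHz.
6 kHz > fs/2 = 4.1 kHz, folds to fs − 6 kHz = 2.2 kHz.
Distinct values: {2.2 kHz, 4 kHz}.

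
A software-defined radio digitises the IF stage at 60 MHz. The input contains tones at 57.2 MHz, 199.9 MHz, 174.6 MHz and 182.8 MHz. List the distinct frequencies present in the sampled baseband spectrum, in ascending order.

fs/2 = 30 MHz.
57.2 MHz > fs/2 = 30 MHz, folds to fs − 57.2 MHz = 2.8 MHz.
199.9 MHz mod fs = 19.9 MHz.
19.9 MHz ≤ fs/2 = 30 MHz, appears at 19.9 MHz.
174.6 MHz mod fs = 54.6 MHz.
54.6 MHz > fs/2 = 30 MHz, folds to fs − 54.6 MHz = 5.4 MHz.
182.8 MHz mod fs = 2.8 MHz.
2.8 MHz ≤ fs/2 = 30 MHz, appears at 2.8 MHz.
Distinct values: {2.8 MHz, 5.4 MHz, 19.9 MHz}.

2.8 MHz, 5.4 MHz, 19.9 MHz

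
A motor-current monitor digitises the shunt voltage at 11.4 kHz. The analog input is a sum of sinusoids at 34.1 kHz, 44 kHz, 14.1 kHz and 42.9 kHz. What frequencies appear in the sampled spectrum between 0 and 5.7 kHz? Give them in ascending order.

0.1 kHz, 1.6 kHz, 2.7 kHz

fs/2 = 5.7 kHz.
34.1 kHz mod fs = 11.3 kHz.
11.3 kHz > fs/2 = 5.7 kHz, folds to fs − 11.3 kHz = 0.1 kHz.
44 kHz mod fs = 9.8 kHz.
9.8 kHz > fs/2 = 5.7 kHz, folds to fs − 9.8 kHz = 1.6 kHz.
14.1 kHz mod fs = 2.7 kHz.
2.7 kHz ≤ fs/2 = 5.7 kHz, appears at 2.7 kHz.
42.9 kHz mod fs = 8.7 kHz.
8.7 kHz > fs/2 = 5.7 kHz, folds to fs − 8.7 kHz = 2.7 kHz.
Distinct values: {0.1 kHz, 1.6 kHz, 2.7 kHz}.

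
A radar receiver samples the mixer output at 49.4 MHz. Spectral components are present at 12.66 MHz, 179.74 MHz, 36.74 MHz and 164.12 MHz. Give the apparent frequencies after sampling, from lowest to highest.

12.66 MHz, 15.92 MHz, 17.86 MHz

fs/2 = 24.7 MHz.
12.66 MHz ≤ fs/2 = 24.7 MHz, passes unchanged.
179.74 MHz mod fs = 31.54 MHz.
31.54 MHz > fs/2 = 24.7 MHz, folds to fs − 31.54 MHz = 17.86 MHz.
36.74 MHz > fs/2 = 24.7 MHz, folds to fs − 36.74 MHz = 12.66 MHz.
164.12 MHz mod fs = 15.92 MHz.
15.92 MHz ≤ fs/2 = 24.7 MHz, appears at 15.92 MHz.
Distinct values: {12.66 MHz, 15.92 MHz, 17.86 MHz}.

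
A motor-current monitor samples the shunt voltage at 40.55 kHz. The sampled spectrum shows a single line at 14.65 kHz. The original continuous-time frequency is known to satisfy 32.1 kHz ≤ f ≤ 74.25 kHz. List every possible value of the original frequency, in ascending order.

Frequencies that alias to 14.65 kHz are k·fs ± 14.65 kHz for integer k ≥ 0.
k=0: 14.65 kHz.
k=1: 25.9 kHz, 55.2 kHz.
k=2: 66.45 kHz, 95.75 kHz.
k=3: 107 kHz, 136.3 kHz.
Within [32.1 kHz, 74.25 kHz]: 55.2 kHz, 66.45 kHz.

55.2 kHz, 66.45 kHz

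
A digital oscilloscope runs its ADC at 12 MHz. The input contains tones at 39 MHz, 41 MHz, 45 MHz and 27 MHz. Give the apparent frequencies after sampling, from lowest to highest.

3 MHz, 5 MHz

fs/2 = 6 MHz.
39 MHz mod fs = 3 MHz.
3 MHz ≤ fs/2 = 6 MHz, appears at 3 MHz.
41 MHz mod fs = 5 MHz.
5 MHz ≤ fs/2 = 6 MHz, appears at 5 MHz.
45 MHz mod fs = 9 MHz.
9 MHz > fs/2 = 6 MHz, folds to fs − 9 MHz = 3 MHz.
27 MHz mod fs = 3 MHz.
3 MHz ≤ fs/2 = 6 MHz, appears at 3 MHz.
Distinct values: {3 MHz, 5 MHz}.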